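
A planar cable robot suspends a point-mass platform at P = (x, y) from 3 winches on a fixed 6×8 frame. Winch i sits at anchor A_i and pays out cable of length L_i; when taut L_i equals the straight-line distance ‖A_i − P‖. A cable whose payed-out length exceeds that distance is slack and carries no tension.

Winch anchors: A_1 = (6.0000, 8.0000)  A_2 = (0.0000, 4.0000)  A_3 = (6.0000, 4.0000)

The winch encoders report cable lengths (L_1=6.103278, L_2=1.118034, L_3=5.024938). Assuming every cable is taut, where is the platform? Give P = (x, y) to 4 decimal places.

circle eqns → linear via eq_j − eq_1; set c_j = A_j·A_j − L_j²
c_1 = 36.0000+64.0000−37.2500 = 62.7500
12.0000·x + 8.0000·y = c_1−c_2 = 48.0000
0.0000·x + 8.0000·y = c_1−c_3 = 36.0000
solve first two rows → x=1.0000, y=4.5000

(1.0000, 4.5000)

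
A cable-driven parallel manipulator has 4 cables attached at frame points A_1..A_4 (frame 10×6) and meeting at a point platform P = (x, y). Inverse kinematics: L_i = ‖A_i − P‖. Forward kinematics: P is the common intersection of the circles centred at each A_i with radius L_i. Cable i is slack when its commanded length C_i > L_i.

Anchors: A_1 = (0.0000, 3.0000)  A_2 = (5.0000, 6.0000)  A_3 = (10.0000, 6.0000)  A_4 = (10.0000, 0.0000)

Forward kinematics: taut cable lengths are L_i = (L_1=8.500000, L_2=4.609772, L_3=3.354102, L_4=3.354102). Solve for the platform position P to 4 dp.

(8.5000, 3.0000)

circle eqns → linear via eq_j − eq_1; set q_j = A_j·A_j − L_j²
q_1 = 0.0000+9.0000−72.2500 = -63.2500
-10.0000·x − 6.0000·y = q_1−q_2 = -103.0000
-20.0000·x − 6.0000·y = q_1−q_3 = -188.0000
-20.0000·x + 6.0000·y = q_1−q_4 = -152.0000
solve first two rows → x=8.5000, y=3.0000
check cable 4: ‖A_4−P‖² = 11.2500 ≈ L_4² = 11.2500 ✓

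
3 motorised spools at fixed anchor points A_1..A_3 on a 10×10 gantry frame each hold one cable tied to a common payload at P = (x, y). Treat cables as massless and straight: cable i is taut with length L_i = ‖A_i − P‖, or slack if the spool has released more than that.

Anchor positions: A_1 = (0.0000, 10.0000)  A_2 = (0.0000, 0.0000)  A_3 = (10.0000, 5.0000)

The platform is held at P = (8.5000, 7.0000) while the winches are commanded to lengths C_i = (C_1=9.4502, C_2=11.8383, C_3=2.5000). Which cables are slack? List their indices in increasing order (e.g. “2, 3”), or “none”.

i=1: geometric 9.0139 vs commanded 9.4502 ⇒ slack
i=2: geometric 11.0114 vs commanded 11.8383 ⇒ slack
i=3: geometric 2.5000 vs commanded 2.5000 ⇒ taut

1, 2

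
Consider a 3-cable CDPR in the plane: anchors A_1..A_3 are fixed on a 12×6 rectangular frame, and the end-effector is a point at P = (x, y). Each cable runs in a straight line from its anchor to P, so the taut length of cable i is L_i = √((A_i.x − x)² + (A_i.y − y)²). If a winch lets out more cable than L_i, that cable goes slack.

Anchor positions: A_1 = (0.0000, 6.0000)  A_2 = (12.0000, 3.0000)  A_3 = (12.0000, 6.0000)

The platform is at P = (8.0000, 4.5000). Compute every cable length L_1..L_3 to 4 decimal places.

(8.1394, 4.2720, 4.2720)

L_1: Δ = A_1−P = (-8.0000, 1.5000) → ‖Δ‖ = √66.2500 = 8.1394
L_2: Δ = A_2−P = (4.0000, -1.5000) → ‖Δ‖ = √18.2500 = 4.2720
L_3: Δ = A_3−P = (4.0000, 1.5000) → ‖Δ‖ = √18.2500 = 4.2720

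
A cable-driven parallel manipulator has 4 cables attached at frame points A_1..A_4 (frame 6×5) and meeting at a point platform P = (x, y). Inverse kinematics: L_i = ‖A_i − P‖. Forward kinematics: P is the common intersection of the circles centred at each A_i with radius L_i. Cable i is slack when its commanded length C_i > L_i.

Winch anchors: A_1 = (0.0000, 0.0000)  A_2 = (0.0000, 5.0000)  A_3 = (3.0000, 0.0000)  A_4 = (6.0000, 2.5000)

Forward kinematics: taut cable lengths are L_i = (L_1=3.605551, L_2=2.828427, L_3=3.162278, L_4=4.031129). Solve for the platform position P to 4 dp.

expand ‖A_i−P‖²=L_i² and subtract eq 1 (k_i ≔ ‖A_i‖²−L_i²)
k_1 = 0.0000+0.0000−13.0000 = -13.0000
eq1−eq2 → [0.0000  -10.0000]·P = -30.0000
eq1−eq3 → [-6.0000  0.0000]·P = -12.0000
eq1−eq4 → [-12.0000  -5.0000]·P = -39.0000
2×2 solve → P = (2.0000, 3.0000)
check cable 4: ‖A_4−P‖² = 16.2500 ≈ L_4² = 16.2500 ✓

(2.0000, 3.0000)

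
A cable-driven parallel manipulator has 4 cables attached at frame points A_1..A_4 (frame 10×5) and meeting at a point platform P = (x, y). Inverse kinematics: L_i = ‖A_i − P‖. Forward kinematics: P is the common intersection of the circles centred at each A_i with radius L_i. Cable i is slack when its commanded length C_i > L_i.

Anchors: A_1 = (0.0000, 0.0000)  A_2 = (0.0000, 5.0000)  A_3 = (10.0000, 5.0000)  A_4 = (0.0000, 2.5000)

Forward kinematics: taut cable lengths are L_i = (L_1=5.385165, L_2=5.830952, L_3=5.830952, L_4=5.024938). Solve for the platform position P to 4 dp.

(5.0000, 2.0000)

each cable: (A_i−P)·(A_i−P) = L_i²; let q_i = ‖A_i‖²−L_i²
q_1 = 0.0000+0.0000−29.0000 = -29.0000
row 1: 0.0000x − 10.0000y = -20.0000  (q_2=-9.0000)
row 2: -20.0000x − 10.0000y = -120.0000  (q_3=91.0000)
row 3: 0.0000x − 5.0000y = -10.0000  (q_4=-19.0000)
Cramer on rows 1–2 → x = 5.0000, y = 2.0000
check cable 4: ‖A_4−P‖² = 25.2500 ≈ L_4² = 25.2500 ✓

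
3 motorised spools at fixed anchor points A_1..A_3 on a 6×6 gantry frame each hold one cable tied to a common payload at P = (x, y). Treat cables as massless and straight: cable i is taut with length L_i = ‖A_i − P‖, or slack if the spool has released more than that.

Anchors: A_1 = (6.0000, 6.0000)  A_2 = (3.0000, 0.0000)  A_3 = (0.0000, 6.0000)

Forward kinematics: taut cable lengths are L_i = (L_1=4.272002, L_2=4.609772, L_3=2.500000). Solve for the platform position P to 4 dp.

(2.0000, 4.5000)

each cable: (A_i−P)·(A_i−P) = L_i²; let c_i = ‖A_i‖²−L_i²
c_1 = 36.0000+36.0000−18.2500 = 53.7500
row 1: 6.0000x + 12.0000y = 66.0000  (c_2=-12.2500)
row 2: 12.0000x + 0.0000y = 24.0000  (c_3=29.7500)
Cramer on rows 1–2 → x = 2.0000, y = 4.5000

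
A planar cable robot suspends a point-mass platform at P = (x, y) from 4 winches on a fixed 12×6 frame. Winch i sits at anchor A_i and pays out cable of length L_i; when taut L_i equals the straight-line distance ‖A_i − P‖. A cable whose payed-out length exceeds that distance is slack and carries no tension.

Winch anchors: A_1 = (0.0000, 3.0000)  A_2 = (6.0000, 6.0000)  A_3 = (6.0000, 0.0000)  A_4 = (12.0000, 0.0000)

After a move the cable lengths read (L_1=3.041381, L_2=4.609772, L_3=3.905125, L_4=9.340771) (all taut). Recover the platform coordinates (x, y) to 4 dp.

(3.0000, 2.5000)

each cable: (A_i−P)·(A_i−P) = L_i²; let c_i = ‖A_i‖²−L_i²
c_1 = 0.0000+9.0000−9.2500 = -0.2500
row 1: -12.0000x − 6.0000y = -51.0000  (c_2=50.7500)
row 2: -12.0000x + 6.0000y = -21.0000  (c_3=20.7500)
row 3: -24.0000x + 6.0000y = -57.0000  (c_4=56.7500)
Cramer on rows 1–2 → x = 3.0000, y = 2.5000
check cable 4: ‖A_4−P‖² = 87.2500 ≈ L_4² = 87.2500 ✓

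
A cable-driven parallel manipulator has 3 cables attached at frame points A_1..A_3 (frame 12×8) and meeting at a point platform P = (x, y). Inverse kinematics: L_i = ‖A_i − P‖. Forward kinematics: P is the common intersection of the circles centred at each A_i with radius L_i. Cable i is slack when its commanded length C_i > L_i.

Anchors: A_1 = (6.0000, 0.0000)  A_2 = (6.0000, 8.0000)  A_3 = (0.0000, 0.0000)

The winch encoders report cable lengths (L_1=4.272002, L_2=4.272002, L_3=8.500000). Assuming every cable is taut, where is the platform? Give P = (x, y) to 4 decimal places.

each cable: (A_i−P)·(A_i−P) = L_i²; let q_i = ‖A_i‖²−L_i²
q_1 = 36.0000+0.0000−18.2500 = 17.7500
row 1: 0.0000x − 16.0000y = -64.0000  (q_2=81.7500)
row 2: 12.0000x + 0.0000y = 90.0000  (q_3=-72.2500)
Cramer on rows 1–2 → x = 7.5000, y = 4.0000

(7.5000, 4.0000)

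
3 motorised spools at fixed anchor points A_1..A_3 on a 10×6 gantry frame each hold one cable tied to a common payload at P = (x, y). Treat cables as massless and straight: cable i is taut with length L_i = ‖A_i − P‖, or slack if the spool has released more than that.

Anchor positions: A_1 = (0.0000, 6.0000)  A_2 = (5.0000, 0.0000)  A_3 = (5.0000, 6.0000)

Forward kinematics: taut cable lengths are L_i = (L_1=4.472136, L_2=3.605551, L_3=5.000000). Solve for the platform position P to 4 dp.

(2.0000, 2.0000)

expand ‖A_i−P‖²=L_i² and subtract eq 1 (c_i ≔ ‖A_i‖²−L_i²)
c_1 = 0.0000+36.0000−20.0000 = 16.0000
eq1−eq2 → [-10.0000  12.0000]·P = 4.0000
eq1−eq3 → [-10.0000  0.0000]·P = -20.0000
2×2 solve → P = (2.0000, 2.0000)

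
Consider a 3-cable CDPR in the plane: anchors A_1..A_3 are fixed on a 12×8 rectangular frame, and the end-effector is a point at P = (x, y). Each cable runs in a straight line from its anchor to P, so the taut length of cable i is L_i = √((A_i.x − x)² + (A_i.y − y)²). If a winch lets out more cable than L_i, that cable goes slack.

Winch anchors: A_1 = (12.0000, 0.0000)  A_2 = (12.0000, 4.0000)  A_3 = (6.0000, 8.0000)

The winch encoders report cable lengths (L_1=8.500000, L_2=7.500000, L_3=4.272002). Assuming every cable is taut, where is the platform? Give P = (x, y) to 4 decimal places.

(4.5000, 4.0000)

expand ‖A_i−P‖²=L_i² and subtract eq 1 (q_i ≔ ‖A_i‖²−L_i²)
q_1 = 144.0000+0.0000−72.2500 = 71.7500
eq1−eq2 → [0.0000  -8.0000]·P = -32.0000
eq1−eq3 → [12.0000  -16.0000]·P = -10.0000
2×2 solve → P = (4.5000, 4.0000)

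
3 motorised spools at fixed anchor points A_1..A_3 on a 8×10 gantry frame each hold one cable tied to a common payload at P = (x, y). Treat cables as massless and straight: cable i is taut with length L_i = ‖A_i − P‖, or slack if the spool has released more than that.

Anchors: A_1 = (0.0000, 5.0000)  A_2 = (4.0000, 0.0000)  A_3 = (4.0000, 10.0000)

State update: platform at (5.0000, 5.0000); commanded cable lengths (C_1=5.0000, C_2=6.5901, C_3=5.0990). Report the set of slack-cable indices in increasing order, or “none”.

cable 1: L_1 = ‖A_1−P‖ = 5.0000;  C_1 = 5.0000 → taut
cable 2: L_2 = ‖A_2−P‖ = 5.0990;  C_2 = 6.5901 → slack
cable 3: L_3 = ‖A_3−P‖ = 5.0990;  C_3 = 5.0990 → taut

2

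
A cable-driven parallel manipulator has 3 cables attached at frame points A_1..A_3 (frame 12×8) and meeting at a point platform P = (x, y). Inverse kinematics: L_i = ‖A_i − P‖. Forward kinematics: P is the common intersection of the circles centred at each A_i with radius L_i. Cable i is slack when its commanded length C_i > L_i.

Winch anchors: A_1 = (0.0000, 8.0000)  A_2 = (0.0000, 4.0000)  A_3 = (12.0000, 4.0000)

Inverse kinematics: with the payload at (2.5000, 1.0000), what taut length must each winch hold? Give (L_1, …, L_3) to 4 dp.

L_1: Δ = A_1−P = (-2.5000, 7.0000) → ‖Δ‖ = √55.2500 = 7.4330
L_2: Δ = A_2−P = (-2.5000, 3.0000) → ‖Δ‖ = √15.2500 = 3.9051
L_3: Δ = A_3−P = (9.5000, 3.0000) → ‖Δ‖ = √99.2500 = 9.9624

(7.4330, 3.9051, 9.9624)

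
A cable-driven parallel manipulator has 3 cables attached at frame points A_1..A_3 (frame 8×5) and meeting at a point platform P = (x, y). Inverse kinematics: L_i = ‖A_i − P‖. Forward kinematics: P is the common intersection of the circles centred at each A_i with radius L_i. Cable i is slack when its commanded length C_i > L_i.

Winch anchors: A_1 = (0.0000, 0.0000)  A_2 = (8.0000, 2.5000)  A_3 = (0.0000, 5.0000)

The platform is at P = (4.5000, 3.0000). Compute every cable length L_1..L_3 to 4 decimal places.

(5.4083, 3.5355, 4.9244)

cable 1: Δx=-4.5000, Δy=-3.0000; L_1 = √(Δx²+Δy²) = 5.4083
cable 2: Δx=3.5000, Δy=-0.5000; L_2 = √(Δx²+Δy²) = 3.5355
cable 3: Δx=-4.5000, Δy=2.0000; L_3 = √(Δx²+Δy²) = 4.9244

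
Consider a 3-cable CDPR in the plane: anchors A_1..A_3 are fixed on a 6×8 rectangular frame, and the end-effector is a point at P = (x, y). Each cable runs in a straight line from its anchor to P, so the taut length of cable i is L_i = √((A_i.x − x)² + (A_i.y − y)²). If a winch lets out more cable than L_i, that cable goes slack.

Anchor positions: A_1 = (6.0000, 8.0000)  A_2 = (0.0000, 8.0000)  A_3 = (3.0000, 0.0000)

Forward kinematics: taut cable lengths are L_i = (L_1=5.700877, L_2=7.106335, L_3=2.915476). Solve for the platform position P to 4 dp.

(4.5000, 2.5000)

expand ‖A_i−P‖²=L_i² and subtract eq 1 (k_i ≔ ‖A_i‖²−L_i²)
k_1 = 36.0000+64.0000−32.5000 = 67.5000
eq1−eq2 → [12.0000  0.0000]·P = 54.0000
eq1−eq3 → [6.0000  16.0000]·P = 67.0000
2×2 solve → P = (4.5000, 2.5000)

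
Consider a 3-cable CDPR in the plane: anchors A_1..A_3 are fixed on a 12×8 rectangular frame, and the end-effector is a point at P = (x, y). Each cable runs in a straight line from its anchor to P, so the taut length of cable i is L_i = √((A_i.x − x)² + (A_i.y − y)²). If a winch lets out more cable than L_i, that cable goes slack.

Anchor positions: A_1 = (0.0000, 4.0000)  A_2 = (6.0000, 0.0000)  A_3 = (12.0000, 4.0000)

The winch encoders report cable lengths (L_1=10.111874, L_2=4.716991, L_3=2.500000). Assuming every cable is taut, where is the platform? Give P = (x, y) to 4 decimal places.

(10.0000, 2.5000)

expand ‖A_i−P‖²=L_i² and subtract eq 1 (c_i ≔ ‖A_i‖²−L_i²)
c_1 = 0.0000+16.0000−102.2500 = -86.2500
eq1−eq2 → [-12.0000  8.0000]·P = -100.0000
eq1−eq3 → [-24.0000  0.0000]·P = -240.0000
2×2 solve → P = (10.0000, 2.5000)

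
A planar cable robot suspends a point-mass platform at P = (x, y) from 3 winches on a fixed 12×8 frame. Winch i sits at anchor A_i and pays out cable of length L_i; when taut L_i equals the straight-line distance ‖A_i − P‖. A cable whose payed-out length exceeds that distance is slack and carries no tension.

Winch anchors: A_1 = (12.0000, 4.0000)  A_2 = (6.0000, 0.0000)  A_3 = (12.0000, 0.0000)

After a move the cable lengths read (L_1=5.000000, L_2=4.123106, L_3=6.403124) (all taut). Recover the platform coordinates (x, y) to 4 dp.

expand ‖A_i−P‖²=L_i² and subtract eq 1 (q_i ≔ ‖A_i‖²−L_i²)
q_1 = 144.0000+16.0000−25.0000 = 135.0000
eq1−eq2 → [12.0000  8.0000]·P = 116.0000
eq1−eq3 → [0.0000  8.0000]·P = 32.0000
2×2 solve → P = (7.0000, 4.0000)

(7.0000, 4.0000)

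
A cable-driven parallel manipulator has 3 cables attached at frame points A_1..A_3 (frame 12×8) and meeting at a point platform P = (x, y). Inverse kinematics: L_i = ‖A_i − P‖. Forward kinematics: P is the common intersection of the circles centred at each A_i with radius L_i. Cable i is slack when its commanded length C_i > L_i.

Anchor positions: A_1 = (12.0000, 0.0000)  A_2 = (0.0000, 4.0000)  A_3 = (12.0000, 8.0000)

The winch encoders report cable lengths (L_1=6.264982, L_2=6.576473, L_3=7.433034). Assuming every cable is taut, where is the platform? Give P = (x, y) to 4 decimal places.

(6.5000, 3.0000)

each cable: (A_i−P)·(A_i−P) = L_i²; let q_i = ‖A_i‖²−L_i²
q_1 = 144.0000+0.0000−39.2500 = 104.7500
row 1: 24.0000x − 8.0000y = 132.0000  (q_2=-27.2500)
row 2: 0.0000x − 16.0000y = -48.0000  (q_3=152.7500)
Cramer on rows 1–2 → x = 6.5000, y = 3.0000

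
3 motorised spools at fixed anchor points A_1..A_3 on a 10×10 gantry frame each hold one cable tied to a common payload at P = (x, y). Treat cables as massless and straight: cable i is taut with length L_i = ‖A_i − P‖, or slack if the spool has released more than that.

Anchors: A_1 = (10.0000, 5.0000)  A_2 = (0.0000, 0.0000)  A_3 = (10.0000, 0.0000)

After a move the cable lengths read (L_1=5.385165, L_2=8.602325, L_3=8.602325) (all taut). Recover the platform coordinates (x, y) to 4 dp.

expand ‖A_i−P‖²=L_i² and subtract eq 1 (k_i ≔ ‖A_i‖²−L_i²)
k_1 = 100.0000+25.0000−29.0000 = 96.0000
eq1−eq2 → [20.0000  10.0000]·P = 170.0000
eq1−eq3 → [0.0000  10.0000]·P = 70.0000
2×2 solve → P = (5.0000, 7.0000)

(5.0000, 7.0000)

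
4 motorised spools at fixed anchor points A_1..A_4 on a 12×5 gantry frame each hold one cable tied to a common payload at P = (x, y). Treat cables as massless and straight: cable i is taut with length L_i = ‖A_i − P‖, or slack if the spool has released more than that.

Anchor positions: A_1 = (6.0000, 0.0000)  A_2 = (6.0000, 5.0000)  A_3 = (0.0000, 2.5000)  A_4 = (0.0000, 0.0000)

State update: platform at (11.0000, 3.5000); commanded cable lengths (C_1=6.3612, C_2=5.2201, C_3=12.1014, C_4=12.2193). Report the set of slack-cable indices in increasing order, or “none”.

1, 3, 4

cable 1: √((-5.0000)²+(-3.5000)²)=6.1033, C_1=6.3612: slack
cable 2: √((-5.0000)²+(1.5000)²)=5.2202, C_2=5.2201: taut
cable 3: √((-11.0000)²+(-1.0000)²)=11.0454, C_3=12.1014: slack
cable 4: √((-11.0000)²+(-3.5000)²)=11.5434, C_4=12.2193: slack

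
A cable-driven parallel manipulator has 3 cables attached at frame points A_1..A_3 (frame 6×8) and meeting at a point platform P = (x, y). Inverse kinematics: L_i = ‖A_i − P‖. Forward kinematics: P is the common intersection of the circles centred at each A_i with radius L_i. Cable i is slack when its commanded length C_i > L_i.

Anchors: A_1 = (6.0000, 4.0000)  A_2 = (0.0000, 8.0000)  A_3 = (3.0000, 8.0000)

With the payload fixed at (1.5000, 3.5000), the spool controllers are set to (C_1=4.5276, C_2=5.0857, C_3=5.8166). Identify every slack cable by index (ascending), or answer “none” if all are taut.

i=1: geometric 4.5277 vs commanded 4.5276 ⇒ taut
i=2: geometric 4.7434 vs commanded 5.0857 ⇒ slack
i=3: geometric 4.7434 vs commanded 5.8166 ⇒ slack

2, 3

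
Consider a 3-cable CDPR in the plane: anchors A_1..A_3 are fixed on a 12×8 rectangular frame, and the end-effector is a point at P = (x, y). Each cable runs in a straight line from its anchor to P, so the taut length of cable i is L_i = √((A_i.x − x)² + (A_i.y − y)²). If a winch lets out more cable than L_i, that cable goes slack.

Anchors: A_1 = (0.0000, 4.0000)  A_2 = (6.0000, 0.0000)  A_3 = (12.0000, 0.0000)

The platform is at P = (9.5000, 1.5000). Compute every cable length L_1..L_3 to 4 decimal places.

cable 1: Δx=-9.5000, Δy=2.5000; L_1 = √(Δx²+Δy²) = 9.8234
cable 2: Δx=-3.5000, Δy=-1.5000; L_2 = √(Δx²+Δy²) = 3.8079
cable 3: Δx=2.5000, Δy=-1.5000; L_3 = √(Δx²+Δy²) = 2.9155

(9.8234, 3.8079, 2.9155)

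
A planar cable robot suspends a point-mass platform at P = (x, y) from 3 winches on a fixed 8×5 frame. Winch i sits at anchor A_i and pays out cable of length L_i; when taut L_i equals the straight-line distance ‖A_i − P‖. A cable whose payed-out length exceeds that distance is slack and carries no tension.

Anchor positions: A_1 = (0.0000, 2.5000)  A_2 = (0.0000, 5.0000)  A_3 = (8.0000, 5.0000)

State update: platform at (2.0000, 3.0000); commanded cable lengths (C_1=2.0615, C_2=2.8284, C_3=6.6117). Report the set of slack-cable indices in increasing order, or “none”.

cable 1: √((-2.0000)²+(-0.5000)²)=2.0616, C_1=2.0615: taut
cable 2: √((-2.0000)²+(2.0000)²)=2.8284, C_2=2.8284: taut
cable 3: √((6.0000)²+(2.0000)²)=6.3246, C_3=6.6117: slack

3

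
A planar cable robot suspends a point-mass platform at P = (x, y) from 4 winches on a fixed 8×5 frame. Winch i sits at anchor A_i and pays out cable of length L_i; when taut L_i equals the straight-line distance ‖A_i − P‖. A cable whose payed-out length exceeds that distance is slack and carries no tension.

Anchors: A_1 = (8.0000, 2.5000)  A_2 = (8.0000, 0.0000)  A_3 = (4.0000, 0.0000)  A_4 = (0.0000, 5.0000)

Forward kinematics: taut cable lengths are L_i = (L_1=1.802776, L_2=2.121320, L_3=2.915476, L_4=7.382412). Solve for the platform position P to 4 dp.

circle eqns → linear via eq_j − eq_1; set k_j = A_j·A_j − L_j²
k_1 = 64.0000+6.2500−3.2500 = 67.0000
0.0000·x + 5.0000·y = k_1−k_2 = 7.5000
8.0000·x + 5.0000·y = k_1−k_3 = 59.5000
16.0000·x − 5.0000·y = k_1−k_4 = 96.5000
solve first two rows → x=6.5000, y=1.5000
check cable 4: ‖A_4−P‖² = 54.5000 ≈ L_4² = 54.5000 ✓

(6.5000, 1.5000)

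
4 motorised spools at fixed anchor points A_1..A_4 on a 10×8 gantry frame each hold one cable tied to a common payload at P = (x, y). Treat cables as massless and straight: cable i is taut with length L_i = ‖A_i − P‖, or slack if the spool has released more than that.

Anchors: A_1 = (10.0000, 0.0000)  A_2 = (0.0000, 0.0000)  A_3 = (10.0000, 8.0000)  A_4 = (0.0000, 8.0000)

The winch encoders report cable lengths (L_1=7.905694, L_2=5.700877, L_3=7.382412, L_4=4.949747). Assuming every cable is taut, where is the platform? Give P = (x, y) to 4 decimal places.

circle eqns → linear via eq_j − eq_1; set c_j = A_j·A_j − L_j²
c_1 = 100.0000+0.0000−62.5000 = 37.5000
20.0000·x + 0.0000·y = c_1−c_2 = 70.0000
0.0000·x − 16.0000·y = c_1−c_3 = -72.0000
20.0000·x − 16.0000·y = c_1−c_4 = -2.0000
solve first two rows → x=3.5000, y=4.5000
check cable 4: ‖A_4−P‖² = 24.5000 ≈ L_4² = 24.5000 ✓

(3.5000, 4.5000)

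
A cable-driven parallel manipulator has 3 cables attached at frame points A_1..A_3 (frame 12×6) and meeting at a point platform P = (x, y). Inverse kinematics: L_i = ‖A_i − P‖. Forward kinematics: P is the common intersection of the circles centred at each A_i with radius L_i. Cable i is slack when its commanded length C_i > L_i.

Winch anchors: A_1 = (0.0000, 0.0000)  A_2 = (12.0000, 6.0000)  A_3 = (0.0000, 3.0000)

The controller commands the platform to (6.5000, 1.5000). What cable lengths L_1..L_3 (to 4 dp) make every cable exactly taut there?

cable 1: Δx=-6.5000, Δy=-1.5000; L_1 = √(Δx²+Δy²) = 6.6708
cable 2: Δx=5.5000, Δy=4.5000; L_2 = √(Δx²+Δy²) = 7.1063
cable 3: Δx=-6.5000, Δy=1.5000; L_3 = √(Δx²+Δy²) = 6.6708

(6.6708, 7.1063, 6.6708)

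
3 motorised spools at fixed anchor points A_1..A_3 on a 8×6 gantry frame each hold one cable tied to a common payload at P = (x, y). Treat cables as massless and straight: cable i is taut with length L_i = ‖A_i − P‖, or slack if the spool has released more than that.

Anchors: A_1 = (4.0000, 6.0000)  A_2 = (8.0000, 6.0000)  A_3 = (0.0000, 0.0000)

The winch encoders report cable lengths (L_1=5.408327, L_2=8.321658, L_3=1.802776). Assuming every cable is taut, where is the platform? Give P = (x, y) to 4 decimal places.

(1.0000, 1.5000)

circle eqns → linear via eq_j − eq_1; set c_j = A_j·A_j − L_j²
c_1 = 16.0000+36.0000−29.2500 = 22.7500
-8.0000·x + 0.0000·y = c_1−c_2 = -8.0000
8.0000·x + 12.0000·y = c_1−c_3 = 26.0000
solve first two rows → x=1.0000, y=1.5000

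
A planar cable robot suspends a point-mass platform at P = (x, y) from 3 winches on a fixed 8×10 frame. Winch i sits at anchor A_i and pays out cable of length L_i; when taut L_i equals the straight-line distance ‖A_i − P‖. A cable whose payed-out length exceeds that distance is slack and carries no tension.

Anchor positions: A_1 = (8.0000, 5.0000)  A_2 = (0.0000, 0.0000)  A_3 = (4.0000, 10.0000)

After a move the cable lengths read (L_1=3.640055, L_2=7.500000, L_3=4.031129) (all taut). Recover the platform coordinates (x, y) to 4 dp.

expand ‖A_i−P‖²=L_i² and subtract eq 1 (k_i ≔ ‖A_i‖²−L_i²)
k_1 = 64.0000+25.0000−13.2500 = 75.7500
eq1−eq2 → [16.0000  10.0000]·P = 132.0000
eq1−eq3 → [8.0000  -10.0000]·P = -24.0000
2×2 solve → P = (4.5000, 6.0000)

(4.5000, 6.0000)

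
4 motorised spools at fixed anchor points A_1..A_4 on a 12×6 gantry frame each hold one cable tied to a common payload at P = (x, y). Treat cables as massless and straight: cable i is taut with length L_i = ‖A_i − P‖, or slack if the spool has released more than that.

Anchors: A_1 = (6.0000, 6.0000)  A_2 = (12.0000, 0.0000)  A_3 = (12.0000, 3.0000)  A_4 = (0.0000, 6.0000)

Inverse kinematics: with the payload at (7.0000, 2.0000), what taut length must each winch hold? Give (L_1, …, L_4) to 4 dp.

L_1: Δ = A_1−P = (-1.0000, 4.0000) → ‖Δ‖ = √17.0000 = 4.1231
L_2: Δ = A_2−P = (5.0000, -2.0000) → ‖Δ‖ = √29.0000 = 5.3852
L_3: Δ = A_3−P = (5.0000, 1.0000) → ‖Δ‖ = √26.0000 = 5.0990
L_4: Δ = A_4−P = (-7.0000, 4.0000) → ‖Δ‖ = √65.0000 = 8.0623

(4.1231, 5.3852, 5.0990, 8.0623)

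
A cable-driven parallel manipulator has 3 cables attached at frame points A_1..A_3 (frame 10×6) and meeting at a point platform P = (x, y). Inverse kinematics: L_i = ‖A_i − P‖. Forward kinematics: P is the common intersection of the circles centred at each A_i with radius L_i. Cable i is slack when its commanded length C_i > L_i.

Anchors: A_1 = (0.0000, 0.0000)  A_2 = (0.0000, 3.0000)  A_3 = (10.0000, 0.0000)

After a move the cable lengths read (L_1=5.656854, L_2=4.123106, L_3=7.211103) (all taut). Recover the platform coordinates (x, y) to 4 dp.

(4.0000, 4.0000)

expand ‖A_i−P‖²=L_i² and subtract eq 1 (c_i ≔ ‖A_i‖²−L_i²)
c_1 = 0.0000+0.0000−32.0000 = -32.0000
eq1−eq2 → [0.0000  -6.0000]·P = -24.0000
eq1−eq3 → [-20.0000  0.0000]·P = -80.0000
2×2 solve → P = (4.0000, 4.0000)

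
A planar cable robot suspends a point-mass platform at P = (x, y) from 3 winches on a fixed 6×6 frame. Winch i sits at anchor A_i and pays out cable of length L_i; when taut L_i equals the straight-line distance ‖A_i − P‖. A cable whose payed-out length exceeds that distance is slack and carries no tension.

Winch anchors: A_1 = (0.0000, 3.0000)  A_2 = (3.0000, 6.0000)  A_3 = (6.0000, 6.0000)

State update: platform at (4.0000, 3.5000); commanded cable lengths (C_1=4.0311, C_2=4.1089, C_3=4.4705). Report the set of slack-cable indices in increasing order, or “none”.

cable 1: √((-4.0000)²+(-0.5000)²)=4.0311, C_1=4.0311: taut
cable 2: √((-1.0000)²+(2.5000)²)=2.6926, C_2=4.1089: slack
cable 3: √((2.0000)²+(2.5000)²)=3.2016, C_3=4.4705: slack

2, 3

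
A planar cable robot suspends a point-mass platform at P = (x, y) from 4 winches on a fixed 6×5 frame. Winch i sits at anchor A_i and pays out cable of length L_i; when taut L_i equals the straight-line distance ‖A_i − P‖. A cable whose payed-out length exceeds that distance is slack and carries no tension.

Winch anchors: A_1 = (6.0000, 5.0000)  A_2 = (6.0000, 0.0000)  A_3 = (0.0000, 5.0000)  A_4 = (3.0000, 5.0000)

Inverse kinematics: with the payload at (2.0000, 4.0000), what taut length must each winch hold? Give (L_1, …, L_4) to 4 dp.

(4.1231, 5.6569, 2.2361, 1.4142)

L_1: Δ = A_1−P = (4.0000, 1.0000) → ‖Δ‖ = √17.0000 = 4.1231
L_2: Δ = A_2−P = (4.0000, -4.0000) → ‖Δ‖ = √32.0000 = 5.6569
L_3: Δ = A_3−P = (-2.0000, 1.0000) → ‖Δ‖ = √5.0000 = 2.2361
L_4: Δ = A_4−P = (1.0000, 1.0000) → ‖Δ‖ = √2.0000 = 1.4142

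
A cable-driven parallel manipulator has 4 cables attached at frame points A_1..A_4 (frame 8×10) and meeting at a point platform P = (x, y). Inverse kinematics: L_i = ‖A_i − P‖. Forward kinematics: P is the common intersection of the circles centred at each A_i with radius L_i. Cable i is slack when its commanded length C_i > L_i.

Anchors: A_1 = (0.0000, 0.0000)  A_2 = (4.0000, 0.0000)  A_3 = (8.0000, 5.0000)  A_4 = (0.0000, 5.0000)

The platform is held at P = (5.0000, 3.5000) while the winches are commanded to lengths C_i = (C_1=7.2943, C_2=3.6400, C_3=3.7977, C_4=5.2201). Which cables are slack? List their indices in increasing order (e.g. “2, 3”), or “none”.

1, 3

i=1: geometric 6.1033 vs commanded 7.2943 ⇒ slack
i=2: geometric 3.6401 vs commanded 3.6400 ⇒ taut
i=3: geometric 3.3541 vs commanded 3.7977 ⇒ slack
i=4: geometric 5.2202 vs commanded 5.2201 ⇒ taut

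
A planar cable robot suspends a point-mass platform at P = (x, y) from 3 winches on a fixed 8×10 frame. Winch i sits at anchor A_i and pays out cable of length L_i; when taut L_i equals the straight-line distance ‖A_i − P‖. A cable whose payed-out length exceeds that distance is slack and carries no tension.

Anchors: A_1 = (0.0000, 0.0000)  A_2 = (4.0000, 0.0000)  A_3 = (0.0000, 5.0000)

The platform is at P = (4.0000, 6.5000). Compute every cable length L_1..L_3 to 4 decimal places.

(7.6322, 6.5000, 4.2720)

L_1: Δ = A_1−P = (-4.0000, -6.5000) → ‖Δ‖ = √58.2500 = 7.6322
L_2: Δ = A_2−P = (0.0000, -6.5000) → ‖Δ‖ = √42.2500 = 6.5000
L_3: Δ = A_3−P = (-4.0000, -1.5000) → ‖Δ‖ = √18.2500 = 4.2720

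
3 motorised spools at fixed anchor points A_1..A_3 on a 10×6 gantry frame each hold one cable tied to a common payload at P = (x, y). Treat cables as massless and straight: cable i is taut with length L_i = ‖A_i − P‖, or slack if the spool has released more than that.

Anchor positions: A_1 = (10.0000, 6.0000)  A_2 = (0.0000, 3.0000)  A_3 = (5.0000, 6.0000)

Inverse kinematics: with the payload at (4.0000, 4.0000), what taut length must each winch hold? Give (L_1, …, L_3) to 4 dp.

(6.3246, 4.1231, 2.2361)

L_1 = √((10.0000−4.0000)² + (6.0000−4.0000)²) = 6.3246
L_2 = √((0.0000−4.0000)² + (3.0000−4.0000)²) = 4.1231
L_3 = √((5.0000−4.0000)² + (6.0000−4.0000)²) = 2.2361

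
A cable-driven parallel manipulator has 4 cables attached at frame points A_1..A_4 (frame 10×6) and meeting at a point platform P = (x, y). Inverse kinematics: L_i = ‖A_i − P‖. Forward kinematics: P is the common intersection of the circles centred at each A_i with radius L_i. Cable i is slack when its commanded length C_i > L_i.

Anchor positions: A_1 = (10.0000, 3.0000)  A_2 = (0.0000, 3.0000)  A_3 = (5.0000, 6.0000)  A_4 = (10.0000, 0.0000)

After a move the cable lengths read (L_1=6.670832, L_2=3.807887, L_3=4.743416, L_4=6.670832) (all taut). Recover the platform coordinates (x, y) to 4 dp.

circle eqns → linear via eq_j − eq_1; set c_j = A_j·A_j − L_j²
c_1 = 100.0000+9.0000−44.5000 = 64.5000
20.0000·x + 0.0000·y = c_1−c_2 = 70.0000
10.0000·x − 6.0000·y = c_1−c_3 = 26.0000
0.0000·x + 6.0000·y = c_1−c_4 = 9.0000
solve first two rows → x=3.5000, y=1.5000
check cable 4: ‖A_4−P‖² = 44.5000 ≈ L_4² = 44.5000 ✓

(3.5000, 1.5000)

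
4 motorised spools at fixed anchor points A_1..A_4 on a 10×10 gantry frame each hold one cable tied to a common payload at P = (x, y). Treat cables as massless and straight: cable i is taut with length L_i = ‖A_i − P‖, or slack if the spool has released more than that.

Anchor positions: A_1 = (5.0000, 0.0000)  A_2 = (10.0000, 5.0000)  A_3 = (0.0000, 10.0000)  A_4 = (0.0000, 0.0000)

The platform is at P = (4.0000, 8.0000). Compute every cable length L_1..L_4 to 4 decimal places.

(8.0623, 6.7082, 4.4721, 8.9443)

cable 1: Δx=1.0000, Δy=-8.0000; L_1 = √(Δx²+Δy²) = 8.0623
cable 2: Δx=6.0000, Δy=-3.0000; L_2 = √(Δx²+Δy²) = 6.7082
cable 3: Δx=-4.0000, Δy=2.0000; L_3 = √(Δx²+Δy²) = 4.4721
cable 4: Δx=-4.0000, Δy=-8.0000; L_4 = √(Δx²+Δy²) = 8.9443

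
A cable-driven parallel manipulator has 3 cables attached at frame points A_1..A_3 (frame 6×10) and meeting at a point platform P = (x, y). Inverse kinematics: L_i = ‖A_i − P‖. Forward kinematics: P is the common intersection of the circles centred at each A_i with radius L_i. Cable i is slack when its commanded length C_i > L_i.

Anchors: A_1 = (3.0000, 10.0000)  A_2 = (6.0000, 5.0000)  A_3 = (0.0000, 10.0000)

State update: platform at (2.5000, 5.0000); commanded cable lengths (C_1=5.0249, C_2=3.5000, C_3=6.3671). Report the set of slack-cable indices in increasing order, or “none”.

3

i=1: geometric 5.0249 vs commanded 5.0249 ⇒ taut
i=2: geometric 3.5000 vs commanded 3.5000 ⇒ taut
i=3: geometric 5.5902 vs commanded 6.3671 ⇒ slack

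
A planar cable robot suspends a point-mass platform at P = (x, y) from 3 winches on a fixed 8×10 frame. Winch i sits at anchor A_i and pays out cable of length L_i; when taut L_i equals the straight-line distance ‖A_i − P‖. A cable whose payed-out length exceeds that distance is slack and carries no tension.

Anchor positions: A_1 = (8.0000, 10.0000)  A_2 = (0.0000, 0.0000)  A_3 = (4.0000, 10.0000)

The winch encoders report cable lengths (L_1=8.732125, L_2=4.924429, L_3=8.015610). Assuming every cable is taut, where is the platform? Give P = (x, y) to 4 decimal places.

(4.5000, 2.0000)

circle eqns → linear via eq_j − eq_1; set q_j = A_j·A_j − L_j²
q_1 = 64.0000+100.0000−76.2500 = 87.7500
16.0000·x + 20.0000·y = q_1−q_2 = 112.0000
8.0000·x + 0.0000·y = q_1−q_3 = 36.0000
solve first two rows → x=4.5000, y=2.0000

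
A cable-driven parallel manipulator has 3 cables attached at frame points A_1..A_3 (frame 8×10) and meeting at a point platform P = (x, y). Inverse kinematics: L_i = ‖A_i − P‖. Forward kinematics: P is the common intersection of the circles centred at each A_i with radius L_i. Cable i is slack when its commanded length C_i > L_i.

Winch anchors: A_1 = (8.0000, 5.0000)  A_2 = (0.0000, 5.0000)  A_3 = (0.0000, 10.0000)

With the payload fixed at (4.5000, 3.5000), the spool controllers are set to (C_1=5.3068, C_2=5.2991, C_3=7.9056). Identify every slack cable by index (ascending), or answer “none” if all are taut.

1, 2

cable 1: √((3.5000)²+(1.5000)²)=3.8079, C_1=5.3068: slack
cable 2: √((-4.5000)²+(1.5000)²)=4.7434, C_2=5.2991: slack
cable 3: √((-4.5000)²+(6.5000)²)=7.9057, C_3=7.9056: taut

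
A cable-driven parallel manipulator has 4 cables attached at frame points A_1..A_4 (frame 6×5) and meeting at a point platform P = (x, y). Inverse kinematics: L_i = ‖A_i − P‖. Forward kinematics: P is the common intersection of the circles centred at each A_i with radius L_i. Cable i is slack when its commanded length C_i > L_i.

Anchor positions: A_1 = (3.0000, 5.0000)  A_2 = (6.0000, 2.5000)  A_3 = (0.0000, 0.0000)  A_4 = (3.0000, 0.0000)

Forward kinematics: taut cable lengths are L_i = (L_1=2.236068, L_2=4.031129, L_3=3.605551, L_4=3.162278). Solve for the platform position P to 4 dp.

each cable: (A_i−P)·(A_i−P) = L_i²; let k_i = ‖A_i‖²−L_i²
k_1 = 9.0000+25.0000−5.0000 = 29.0000
row 1: -6.0000x + 5.0000y = 3.0000  (k_2=26.0000)
row 2: 6.0000x + 10.0000y = 42.0000  (k_3=-13.0000)
row 3: 0.0000x + 10.0000y = 30.0000  (k_4=-1.0000)
Cramer on rows 1–2 → x = 2.0000, y = 3.0000
check cable 4: ‖A_4−P‖² = 10.0000 ≈ L_4² = 10.0000 ✓

(2.0000, 3.0000)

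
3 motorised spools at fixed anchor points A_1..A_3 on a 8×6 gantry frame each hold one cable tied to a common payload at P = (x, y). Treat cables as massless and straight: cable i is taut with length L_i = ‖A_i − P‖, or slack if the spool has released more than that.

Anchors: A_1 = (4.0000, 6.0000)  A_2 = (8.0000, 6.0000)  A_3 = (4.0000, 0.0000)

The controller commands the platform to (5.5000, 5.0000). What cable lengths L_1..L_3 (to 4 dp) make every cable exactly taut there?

(1.8028, 2.6926, 5.2202)

L_1 = √((4.0000−5.5000)² + (6.0000−5.0000)²) = 1.8028
L_2 = √((8.0000−5.5000)² + (6.0000−5.0000)²) = 2.6926
L_3 = √((4.0000−5.5000)² + (0.0000−5.0000)²) = 5.2202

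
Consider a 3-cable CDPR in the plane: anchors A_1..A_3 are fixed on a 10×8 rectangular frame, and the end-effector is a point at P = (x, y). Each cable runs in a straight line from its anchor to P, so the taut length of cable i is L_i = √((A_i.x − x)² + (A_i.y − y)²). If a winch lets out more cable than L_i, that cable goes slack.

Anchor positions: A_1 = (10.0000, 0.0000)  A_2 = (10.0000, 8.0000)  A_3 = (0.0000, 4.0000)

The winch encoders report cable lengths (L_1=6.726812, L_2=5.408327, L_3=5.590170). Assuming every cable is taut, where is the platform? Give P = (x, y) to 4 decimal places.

(5.5000, 5.0000)

circle eqns → linear via eq_j − eq_1; set k_j = A_j·A_j − L_j²
k_1 = 100.0000+0.0000−45.2500 = 54.7500
0.0000·x − 16.0000·y = k_1−k_2 = -80.0000
20.0000·x − 8.0000·y = k_1−k_3 = 70.0000
solve first two rows → x=5.5000, y=5.0000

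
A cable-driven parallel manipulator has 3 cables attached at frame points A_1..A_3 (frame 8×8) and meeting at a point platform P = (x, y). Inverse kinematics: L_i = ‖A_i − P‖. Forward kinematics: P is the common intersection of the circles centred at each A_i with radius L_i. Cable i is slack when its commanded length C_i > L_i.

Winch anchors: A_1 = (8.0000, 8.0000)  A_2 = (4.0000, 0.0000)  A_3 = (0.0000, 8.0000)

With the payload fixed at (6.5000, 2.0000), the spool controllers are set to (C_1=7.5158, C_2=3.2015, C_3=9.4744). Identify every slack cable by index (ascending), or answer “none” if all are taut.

i=1: geometric 6.1847 vs commanded 7.5158 ⇒ slack
i=2: geometric 3.2016 vs commanded 3.2015 ⇒ taut
i=3: geometric 8.8459 vs commanded 9.4744 ⇒ slack

1, 3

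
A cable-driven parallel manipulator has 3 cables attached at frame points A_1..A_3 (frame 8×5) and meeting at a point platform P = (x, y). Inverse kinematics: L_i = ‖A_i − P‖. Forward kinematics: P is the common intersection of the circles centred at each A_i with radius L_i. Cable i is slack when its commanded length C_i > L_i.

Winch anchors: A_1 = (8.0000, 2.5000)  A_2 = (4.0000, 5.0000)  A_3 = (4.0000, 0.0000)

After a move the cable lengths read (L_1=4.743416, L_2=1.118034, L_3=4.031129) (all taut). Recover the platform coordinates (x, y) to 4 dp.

(3.5000, 4.0000)

each cable: (A_i−P)·(A_i−P) = L_i²; let q_i = ‖A_i‖²−L_i²
q_1 = 64.0000+6.2500−22.5000 = 47.7500
row 1: 8.0000x − 5.0000y = 8.0000  (q_2=39.7500)
row 2: 8.0000x + 5.0000y = 48.0000  (q_3=-0.2500)
Cramer on rows 1–2 → x = 3.5000, y = 4.0000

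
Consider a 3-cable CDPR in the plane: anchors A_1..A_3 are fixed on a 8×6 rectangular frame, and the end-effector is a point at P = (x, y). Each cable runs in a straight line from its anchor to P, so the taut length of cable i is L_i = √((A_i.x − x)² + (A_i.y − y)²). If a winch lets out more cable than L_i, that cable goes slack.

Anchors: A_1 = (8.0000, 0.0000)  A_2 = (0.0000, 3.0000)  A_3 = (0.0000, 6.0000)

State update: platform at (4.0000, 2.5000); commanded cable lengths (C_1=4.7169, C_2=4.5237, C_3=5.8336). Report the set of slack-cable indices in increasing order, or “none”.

cable 1: L_1 = ‖A_1−P‖ = 4.7170;  C_1 = 4.7169 → taut
cable 2: L_2 = ‖A_2−P‖ = 4.0311;  C_2 = 4.5237 → slack
cable 3: L_3 = ‖A_3−P‖ = 5.3151;  C_3 = 5.8336 → slack

2, 3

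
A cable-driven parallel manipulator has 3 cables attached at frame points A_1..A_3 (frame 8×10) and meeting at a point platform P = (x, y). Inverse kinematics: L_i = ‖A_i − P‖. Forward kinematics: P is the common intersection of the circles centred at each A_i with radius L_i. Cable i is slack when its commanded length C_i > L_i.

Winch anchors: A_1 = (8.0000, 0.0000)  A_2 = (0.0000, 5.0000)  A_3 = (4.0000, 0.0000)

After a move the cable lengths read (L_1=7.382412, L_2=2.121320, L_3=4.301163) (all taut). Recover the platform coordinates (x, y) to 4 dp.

circle eqns → linear via eq_j − eq_1; set q_j = A_j·A_j − L_j²
q_1 = 64.0000+0.0000−54.5000 = 9.5000
16.0000·x − 10.0000·y = q_1−q_2 = -11.0000
8.0000·x + 0.0000·y = q_1−q_3 = 12.0000
solve first two rows → x=1.5000, y=3.5000

(1.5000, 3.5000)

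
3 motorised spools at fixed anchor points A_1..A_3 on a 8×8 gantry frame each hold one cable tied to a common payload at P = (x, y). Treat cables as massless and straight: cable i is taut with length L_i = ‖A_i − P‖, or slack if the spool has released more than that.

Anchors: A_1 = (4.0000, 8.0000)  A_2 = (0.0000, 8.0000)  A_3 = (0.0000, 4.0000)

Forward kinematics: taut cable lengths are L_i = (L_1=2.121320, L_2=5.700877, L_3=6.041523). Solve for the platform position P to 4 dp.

(5.5000, 6.5000)

each cable: (A_i−P)·(A_i−P) = L_i²; let k_i = ‖A_i‖²−L_i²
k_1 = 16.0000+64.0000−4.5000 = 75.5000
row 1: 8.0000x + 0.0000y = 44.0000  (k_2=31.5000)
row 2: 8.0000x + 8.0000y = 96.0000  (k_3=-20.5000)
Cramer on rows 1–2 → x = 5.5000, y = 6.5000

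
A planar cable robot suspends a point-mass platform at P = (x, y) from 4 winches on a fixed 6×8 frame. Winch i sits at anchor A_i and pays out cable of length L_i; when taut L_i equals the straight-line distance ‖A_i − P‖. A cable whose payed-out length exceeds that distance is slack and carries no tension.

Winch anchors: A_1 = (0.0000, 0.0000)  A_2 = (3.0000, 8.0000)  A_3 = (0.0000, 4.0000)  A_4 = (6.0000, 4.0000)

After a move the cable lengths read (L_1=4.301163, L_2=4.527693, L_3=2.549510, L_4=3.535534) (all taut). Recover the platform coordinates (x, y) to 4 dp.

circle eqns → linear via eq_j − eq_1; set k_j = A_j·A_j − L_j²
k_1 = 0.0000+0.0000−18.5000 = -18.5000
-6.0000·x − 16.0000·y = k_1−k_2 = -71.0000
0.0000·x − 8.0000·y = k_1−k_3 = -28.0000
-12.0000·x − 8.0000·y = k_1−k_4 = -58.0000
solve first two rows → x=2.5000, y=3.5000
check cable 4: ‖A_4−P‖² = 12.5000 ≈ L_4² = 12.5000 ✓

(2.5000, 3.5000)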